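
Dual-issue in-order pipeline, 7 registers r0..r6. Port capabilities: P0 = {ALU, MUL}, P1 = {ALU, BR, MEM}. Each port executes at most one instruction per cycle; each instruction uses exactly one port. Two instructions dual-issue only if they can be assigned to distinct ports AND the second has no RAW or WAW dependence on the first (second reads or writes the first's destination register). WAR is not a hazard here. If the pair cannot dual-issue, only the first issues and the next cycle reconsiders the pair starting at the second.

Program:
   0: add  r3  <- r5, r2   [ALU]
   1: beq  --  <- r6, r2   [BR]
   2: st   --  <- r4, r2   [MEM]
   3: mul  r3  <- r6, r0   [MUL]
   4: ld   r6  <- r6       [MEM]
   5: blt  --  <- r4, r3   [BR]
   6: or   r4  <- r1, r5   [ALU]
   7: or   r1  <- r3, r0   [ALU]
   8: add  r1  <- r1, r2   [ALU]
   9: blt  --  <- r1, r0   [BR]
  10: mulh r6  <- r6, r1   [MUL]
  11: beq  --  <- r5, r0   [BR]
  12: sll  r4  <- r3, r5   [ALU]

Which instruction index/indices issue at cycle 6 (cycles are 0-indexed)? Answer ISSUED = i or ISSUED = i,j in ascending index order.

  cy0 -> i0+i1 (add/beq) pair
  cy1 -> i2+i3 (st/mul) pair
  cy2 -> i4 (ld) no-port MEM/BR
  cy3 -> i5+i6 (blt/or) pair
  cy4 -> i7 (or) RAW+WAW r1
  cy5 -> i8 (add) RAW r1
  cy6 -> i9+i10 (blt/mulh) pair
  cy7 -> i11+i12 (beq/sll) pair

ISSUED = 9,10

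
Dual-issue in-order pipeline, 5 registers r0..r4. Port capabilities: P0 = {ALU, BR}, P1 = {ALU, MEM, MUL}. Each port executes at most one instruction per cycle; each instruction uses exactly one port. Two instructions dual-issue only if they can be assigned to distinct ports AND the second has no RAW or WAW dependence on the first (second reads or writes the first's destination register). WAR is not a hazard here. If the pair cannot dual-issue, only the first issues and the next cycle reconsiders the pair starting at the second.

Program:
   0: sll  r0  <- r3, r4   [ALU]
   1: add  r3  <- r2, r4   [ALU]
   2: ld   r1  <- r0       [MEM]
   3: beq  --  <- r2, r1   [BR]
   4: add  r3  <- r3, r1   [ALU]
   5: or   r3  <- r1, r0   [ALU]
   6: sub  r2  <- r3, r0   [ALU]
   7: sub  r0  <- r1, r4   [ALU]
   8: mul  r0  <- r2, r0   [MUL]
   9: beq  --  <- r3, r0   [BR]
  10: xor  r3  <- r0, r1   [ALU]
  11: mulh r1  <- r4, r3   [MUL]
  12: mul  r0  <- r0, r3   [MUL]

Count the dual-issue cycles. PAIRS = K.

PAIRS = 4

c0: i0+i1 sll.ALU/add.ALU  2-wide
c1: i2 ld.MEM  RAW r1
c2: i3+i4 beq.BR/add.ALU  2-wide
c3: i5 or.ALU  RAW r3
c4: i6+i7 sub.ALU/sub.ALU  2-wide
c5: i8 mul.MUL  RAW r0
c6: i9+i10 beq.BR/xor.ALU  2-wide
c7: i11 mulh.MUL  no-port MUL/MUL
c8: i12 mul.MUL  tail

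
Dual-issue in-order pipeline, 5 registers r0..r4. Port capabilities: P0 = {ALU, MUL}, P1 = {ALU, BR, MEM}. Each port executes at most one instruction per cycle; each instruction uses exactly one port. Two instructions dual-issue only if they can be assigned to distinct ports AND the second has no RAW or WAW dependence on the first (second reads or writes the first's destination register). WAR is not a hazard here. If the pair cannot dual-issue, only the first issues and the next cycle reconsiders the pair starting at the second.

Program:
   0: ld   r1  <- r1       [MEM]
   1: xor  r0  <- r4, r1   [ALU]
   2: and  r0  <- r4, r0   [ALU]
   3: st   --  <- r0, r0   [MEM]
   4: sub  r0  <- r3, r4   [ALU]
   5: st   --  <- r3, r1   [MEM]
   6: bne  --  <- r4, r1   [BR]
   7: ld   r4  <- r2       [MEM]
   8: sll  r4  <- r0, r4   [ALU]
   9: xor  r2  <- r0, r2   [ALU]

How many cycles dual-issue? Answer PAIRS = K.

PAIRS = 2

t=0 i0:ld ; RAW r1
t=1 i1:xor ; RAW+WAW r0
t=2 i2:and ; RAW r0
t=3 i3+i4:st+sub ; dual
t=4 i5:st ; no-port MEM/BR
t=5 i6:bne ; no-port BR/MEM
t=6 i7:ld ; RAW+WAW r4
t=7 i8+i9:sll+xor ; dual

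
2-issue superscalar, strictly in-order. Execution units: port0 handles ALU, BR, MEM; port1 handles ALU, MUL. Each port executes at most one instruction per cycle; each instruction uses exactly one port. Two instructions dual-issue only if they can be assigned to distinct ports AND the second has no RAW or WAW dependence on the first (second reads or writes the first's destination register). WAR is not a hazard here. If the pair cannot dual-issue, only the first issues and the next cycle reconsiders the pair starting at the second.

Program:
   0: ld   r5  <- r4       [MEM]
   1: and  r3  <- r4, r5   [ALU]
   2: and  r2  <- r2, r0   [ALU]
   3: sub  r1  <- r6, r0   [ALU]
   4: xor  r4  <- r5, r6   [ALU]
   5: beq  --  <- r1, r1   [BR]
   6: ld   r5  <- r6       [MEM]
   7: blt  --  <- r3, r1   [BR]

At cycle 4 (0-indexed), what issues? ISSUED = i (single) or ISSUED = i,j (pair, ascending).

ISSUED = 6

  cy0 -> i0 (ld.MEM) RAW r5
  cy1 -> i1+i2 (and.ALU/and.ALU) 2-wide
  cy2 -> i3+i4 (sub.ALU/xor.ALU) 2-wide
  cy3 -> i5 (beq.BR) no-port BR/MEM
  cy4 -> i6 (ld.MEM) no-port MEM/BR
  cy5 -> i7 (blt.BR) tail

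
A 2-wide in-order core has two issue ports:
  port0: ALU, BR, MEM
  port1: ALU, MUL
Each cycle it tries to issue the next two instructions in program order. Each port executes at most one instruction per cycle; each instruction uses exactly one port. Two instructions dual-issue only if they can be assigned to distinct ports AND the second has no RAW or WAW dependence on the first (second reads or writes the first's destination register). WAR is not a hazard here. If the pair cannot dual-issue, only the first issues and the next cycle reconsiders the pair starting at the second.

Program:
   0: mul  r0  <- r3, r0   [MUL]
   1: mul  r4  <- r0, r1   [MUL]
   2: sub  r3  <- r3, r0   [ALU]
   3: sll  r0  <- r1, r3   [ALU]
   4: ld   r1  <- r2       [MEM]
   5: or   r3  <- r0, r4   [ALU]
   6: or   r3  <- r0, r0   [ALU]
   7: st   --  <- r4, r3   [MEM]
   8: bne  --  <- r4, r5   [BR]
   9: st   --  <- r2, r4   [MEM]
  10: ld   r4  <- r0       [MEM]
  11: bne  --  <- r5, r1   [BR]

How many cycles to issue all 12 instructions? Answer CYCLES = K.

  cy0 -> i0 (mul.MUL) no-port MUL/MUL
  cy1 -> i1,i2 (mul.MUL+sub.ALU) 2-wide
  cy2 -> i3,i4 (sll.ALU+ld.MEM) 2-wide
  cy3 -> i5 (or.ALU) WAW r3
  cy4 -> i6 (or.ALU) RAW r3
  cy5 -> i7 (st.MEM) no-port MEM/BR
  cy6 -> i8 (bne.BR) no-port BR/MEM
  cy7 -> i9 (st.MEM) no-port MEM/MEM
  cy8 -> i10 (ld.MEM) no-port MEM/BR
  cy9 -> i11 (bne.BR) tail

CYCLES = 10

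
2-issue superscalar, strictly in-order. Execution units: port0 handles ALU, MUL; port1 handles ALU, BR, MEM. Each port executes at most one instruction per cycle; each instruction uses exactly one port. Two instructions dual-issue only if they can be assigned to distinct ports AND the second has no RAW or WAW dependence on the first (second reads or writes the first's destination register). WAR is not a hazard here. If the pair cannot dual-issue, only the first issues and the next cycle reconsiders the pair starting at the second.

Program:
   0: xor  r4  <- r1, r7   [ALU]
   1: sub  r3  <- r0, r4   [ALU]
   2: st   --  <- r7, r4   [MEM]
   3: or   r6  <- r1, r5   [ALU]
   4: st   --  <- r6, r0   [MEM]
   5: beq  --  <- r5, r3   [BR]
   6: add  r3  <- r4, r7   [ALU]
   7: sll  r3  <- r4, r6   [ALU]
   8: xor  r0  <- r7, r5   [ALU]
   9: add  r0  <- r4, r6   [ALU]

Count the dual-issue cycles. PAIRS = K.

PAIRS = 3

c0: i0 xor.ALU  RAW r4
c1: i1&i2 sub.ALU st.MEM  dual
c2: i3 or.ALU  RAW r6
c3: i4 st.MEM  no-port MEM/BR
c4: i5&i6 beq.BR add.ALU  dual
c5: i7&i8 sll.ALU xor.ALU  dual
c6: i9 add.ALU  tail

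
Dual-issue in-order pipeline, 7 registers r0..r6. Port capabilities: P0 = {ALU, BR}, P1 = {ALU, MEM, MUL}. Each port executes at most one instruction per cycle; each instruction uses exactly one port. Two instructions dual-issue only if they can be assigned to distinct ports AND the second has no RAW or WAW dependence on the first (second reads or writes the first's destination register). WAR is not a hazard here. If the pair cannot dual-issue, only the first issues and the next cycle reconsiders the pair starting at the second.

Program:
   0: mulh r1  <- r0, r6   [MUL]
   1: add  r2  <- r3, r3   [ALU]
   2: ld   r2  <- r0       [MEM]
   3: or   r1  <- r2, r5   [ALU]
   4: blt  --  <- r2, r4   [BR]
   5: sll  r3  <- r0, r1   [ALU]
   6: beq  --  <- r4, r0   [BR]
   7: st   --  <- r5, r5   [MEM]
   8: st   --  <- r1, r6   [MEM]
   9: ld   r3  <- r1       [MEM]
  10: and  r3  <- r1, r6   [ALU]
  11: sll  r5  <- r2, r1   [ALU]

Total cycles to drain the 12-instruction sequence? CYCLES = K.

#0 head=0: mulh/add i0/i1 pair
#1 head=2: ld i2 RAW r2
#2 head=3: or/blt i3/i4 pair
#3 head=5: sll/beq i5/i6 pair
#4 head=7: st i7 no-port MEM/MEM
#5 head=8: st i8 no-port MEM/MEM
#6 head=9: ld i9 WAW r3
#7 head=10: and/sll i10/i11 pair

CYCLES = 8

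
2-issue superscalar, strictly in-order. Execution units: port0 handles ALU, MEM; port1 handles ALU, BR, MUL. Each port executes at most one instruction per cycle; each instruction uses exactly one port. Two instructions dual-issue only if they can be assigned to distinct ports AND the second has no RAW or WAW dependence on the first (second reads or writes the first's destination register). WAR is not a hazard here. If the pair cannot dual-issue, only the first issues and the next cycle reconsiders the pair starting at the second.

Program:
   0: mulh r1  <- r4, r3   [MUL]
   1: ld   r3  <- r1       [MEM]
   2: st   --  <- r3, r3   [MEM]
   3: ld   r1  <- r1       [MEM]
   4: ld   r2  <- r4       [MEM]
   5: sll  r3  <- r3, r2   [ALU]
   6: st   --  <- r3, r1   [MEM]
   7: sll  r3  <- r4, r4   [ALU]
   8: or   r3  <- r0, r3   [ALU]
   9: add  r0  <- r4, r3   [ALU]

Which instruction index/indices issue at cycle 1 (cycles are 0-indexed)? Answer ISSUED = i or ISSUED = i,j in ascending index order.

ISSUED = 1

[0] i0  mulh  -- RAW r1
[1] i1  ld  -- no-port MEM/MEM
[2] i2  st  -- no-port MEM/MEM
[3] i3  ld  -- no-port MEM/MEM
[4] i4  ld  -- RAW r2
[5] i5  sll  -- RAW r3
[6] i6,i7  st;sll  -- 2-wide
[7] i8  or  -- RAW r3
[8] i9  add  -- tail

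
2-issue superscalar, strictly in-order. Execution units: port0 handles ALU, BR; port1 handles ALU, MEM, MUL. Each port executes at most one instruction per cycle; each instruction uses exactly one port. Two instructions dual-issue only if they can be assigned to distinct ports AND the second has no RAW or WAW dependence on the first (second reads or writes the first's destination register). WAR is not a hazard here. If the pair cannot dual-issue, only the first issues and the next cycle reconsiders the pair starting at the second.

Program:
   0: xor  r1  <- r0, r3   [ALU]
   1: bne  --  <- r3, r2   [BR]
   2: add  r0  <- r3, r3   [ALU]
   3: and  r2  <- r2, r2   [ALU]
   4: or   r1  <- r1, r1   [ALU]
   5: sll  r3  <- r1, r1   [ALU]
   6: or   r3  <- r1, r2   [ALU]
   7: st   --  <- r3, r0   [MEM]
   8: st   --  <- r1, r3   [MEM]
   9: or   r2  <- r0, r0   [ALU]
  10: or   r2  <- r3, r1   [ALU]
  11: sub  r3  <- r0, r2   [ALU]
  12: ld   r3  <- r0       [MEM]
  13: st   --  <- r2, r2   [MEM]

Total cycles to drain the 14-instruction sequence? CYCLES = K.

[0] i0+i1  xor.ALU bne.BR  -- dual
[1] i2+i3  add.ALU and.ALU  -- dual
[2] i4  or.ALU  -- RAW r1
[3] i5  sll.ALU  -- WAW r3
[4] i6  or.ALU  -- RAW r3
[5] i7  st.MEM  -- no-port MEM/MEM
[6] i8+i9  st.MEM or.ALU  -- dual
[7] i10  or.ALU  -- RAW r2
[8] i11  sub.ALU  -- WAW r3
[9] i12  ld.MEM  -- no-port MEM/MEM
[10] i13  st.MEM  -- tail

CYCLES = 11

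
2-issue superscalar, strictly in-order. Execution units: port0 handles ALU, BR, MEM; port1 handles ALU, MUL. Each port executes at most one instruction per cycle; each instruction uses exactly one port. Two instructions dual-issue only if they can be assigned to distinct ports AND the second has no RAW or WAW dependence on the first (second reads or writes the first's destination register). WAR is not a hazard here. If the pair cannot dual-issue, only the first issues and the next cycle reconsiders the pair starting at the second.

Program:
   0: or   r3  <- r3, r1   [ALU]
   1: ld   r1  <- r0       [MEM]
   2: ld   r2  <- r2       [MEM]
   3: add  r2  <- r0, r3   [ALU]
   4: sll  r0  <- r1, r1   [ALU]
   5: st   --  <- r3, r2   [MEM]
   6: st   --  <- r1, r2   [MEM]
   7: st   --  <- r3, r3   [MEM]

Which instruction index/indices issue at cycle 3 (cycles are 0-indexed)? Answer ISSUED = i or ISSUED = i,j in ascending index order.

ISSUED = 5

[0] i0,i1  or/ld  -- 2-wide
[1] i2  ld  -- WAW r2
[2] i3,i4  add/sll  -- 2-wide
[3] i5  st  -- no-port MEM/MEM
[4] i6  st  -- no-port MEM/MEM
[5] i7  st  -- tail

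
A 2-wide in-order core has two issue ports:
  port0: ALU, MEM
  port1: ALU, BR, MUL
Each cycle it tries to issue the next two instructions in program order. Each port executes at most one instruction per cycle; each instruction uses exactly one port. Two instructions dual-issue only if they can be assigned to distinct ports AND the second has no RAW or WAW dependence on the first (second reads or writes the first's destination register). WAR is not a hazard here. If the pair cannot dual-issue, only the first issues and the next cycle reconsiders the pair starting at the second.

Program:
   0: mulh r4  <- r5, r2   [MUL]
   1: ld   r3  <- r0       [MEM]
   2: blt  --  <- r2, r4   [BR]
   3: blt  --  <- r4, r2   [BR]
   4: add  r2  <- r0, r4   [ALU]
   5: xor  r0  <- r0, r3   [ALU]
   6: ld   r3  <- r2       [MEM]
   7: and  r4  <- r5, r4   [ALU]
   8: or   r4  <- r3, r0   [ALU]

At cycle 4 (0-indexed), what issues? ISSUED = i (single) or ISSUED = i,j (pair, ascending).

#0 head=0: mulh+ld i0,i1 pair
#1 head=2: blt i2 no-port BR/BR
#2 head=3: blt+add i3,i4 pair
#3 head=5: xor+ld i5,i6 pair
#4 head=7: and i7 WAW r4
#5 head=8: or i8 tail

ISSUED = 7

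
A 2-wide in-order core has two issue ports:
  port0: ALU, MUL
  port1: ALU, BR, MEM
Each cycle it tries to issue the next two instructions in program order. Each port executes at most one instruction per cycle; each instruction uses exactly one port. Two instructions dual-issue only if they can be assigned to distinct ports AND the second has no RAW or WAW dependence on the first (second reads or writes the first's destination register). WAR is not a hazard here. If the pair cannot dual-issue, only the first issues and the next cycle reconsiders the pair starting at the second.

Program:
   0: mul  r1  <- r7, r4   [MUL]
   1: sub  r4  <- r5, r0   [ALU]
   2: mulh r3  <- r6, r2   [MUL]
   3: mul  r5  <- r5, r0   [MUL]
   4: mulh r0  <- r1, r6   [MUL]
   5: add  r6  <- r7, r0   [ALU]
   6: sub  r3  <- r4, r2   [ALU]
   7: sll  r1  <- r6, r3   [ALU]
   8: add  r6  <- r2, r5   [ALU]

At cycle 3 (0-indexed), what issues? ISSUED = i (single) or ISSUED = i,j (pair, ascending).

[0] i0&i1  mul.MUL sub.ALU  -- dual
[1] i2  mulh.MUL  -- no-port MUL/MUL
[2] i3  mul.MUL  -- no-port MUL/MUL
[3] i4  mulh.MUL  -- RAW r0
[4] i5&i6  add.ALU sub.ALU  -- dual
[5] i7&i8  sll.ALU add.ALU  -- dual

ISSUED = 4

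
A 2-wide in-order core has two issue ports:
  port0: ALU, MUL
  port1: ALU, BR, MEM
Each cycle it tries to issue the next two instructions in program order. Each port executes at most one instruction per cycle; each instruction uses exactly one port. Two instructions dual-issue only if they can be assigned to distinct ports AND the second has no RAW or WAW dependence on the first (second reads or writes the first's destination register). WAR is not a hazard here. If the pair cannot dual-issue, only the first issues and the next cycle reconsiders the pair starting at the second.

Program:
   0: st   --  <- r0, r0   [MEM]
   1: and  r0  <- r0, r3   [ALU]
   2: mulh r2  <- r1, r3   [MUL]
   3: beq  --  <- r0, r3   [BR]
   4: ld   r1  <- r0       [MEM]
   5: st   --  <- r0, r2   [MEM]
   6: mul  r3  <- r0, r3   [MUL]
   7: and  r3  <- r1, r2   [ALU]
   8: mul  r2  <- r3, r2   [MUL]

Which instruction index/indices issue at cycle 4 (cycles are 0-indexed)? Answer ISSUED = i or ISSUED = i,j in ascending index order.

ISSUED = 7

0. st.MEM/and.ALU @i0/i1  | 2-wide
1. mulh.MUL/beq.BR @i2/i3  | 2-wide
2. ld.MEM @i4  | no-port MEM/MEM
3. st.MEM/mul.MUL @i5/i6  | 2-wide
4. and.ALU @i7  | RAW r3
5. mul.MUL @i8  | tail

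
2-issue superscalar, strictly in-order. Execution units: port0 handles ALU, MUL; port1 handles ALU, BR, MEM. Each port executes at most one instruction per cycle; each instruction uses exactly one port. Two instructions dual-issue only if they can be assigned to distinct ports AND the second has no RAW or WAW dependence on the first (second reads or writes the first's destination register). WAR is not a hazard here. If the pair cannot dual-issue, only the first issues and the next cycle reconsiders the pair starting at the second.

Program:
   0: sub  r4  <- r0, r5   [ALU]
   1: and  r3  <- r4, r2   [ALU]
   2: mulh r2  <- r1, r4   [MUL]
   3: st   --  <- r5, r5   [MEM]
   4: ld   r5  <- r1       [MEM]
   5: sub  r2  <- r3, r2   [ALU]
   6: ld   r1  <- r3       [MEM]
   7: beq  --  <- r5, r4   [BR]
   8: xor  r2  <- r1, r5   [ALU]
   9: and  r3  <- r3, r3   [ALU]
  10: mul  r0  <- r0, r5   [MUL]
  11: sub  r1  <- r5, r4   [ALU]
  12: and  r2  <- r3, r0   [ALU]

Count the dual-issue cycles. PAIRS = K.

PAIRS = 5

  cy0 -> i0 (sub) RAW r4
  cy1 -> i1/i2 (and;mulh) 2-wide
  cy2 -> i3 (st) no-port MEM/MEM
  cy3 -> i4/i5 (ld;sub) 2-wide
  cy4 -> i6 (ld) no-port MEM/BR
  cy5 -> i7/i8 (beq;xor) 2-wide
  cy6 -> i9/i10 (and;mul) 2-wide
  cy7 -> i11/i12 (sub;and) 2-wide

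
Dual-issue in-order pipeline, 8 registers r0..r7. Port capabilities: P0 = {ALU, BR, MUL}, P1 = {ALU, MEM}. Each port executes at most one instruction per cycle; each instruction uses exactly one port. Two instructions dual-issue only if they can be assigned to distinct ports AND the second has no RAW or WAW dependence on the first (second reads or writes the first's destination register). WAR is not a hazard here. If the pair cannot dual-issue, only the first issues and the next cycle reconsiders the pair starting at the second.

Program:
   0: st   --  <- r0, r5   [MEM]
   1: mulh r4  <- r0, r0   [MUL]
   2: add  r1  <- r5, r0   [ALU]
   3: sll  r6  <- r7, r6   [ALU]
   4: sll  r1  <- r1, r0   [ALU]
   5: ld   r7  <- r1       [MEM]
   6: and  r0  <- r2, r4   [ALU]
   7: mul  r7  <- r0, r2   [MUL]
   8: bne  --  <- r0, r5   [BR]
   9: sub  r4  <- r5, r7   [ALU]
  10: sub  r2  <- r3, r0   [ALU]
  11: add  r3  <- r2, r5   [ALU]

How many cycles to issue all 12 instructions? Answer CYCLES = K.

CYCLES = 8

[0] i0&i1  st.MEM+mulh.MUL  -- pair
[1] i2&i3  add.ALU+sll.ALU  -- pair
[2] i4  sll.ALU  -- RAW r1
[3] i5&i6  ld.MEM+and.ALU  -- pair
[4] i7  mul.MUL  -- no-port MUL/BR
[5] i8&i9  bne.BR+sub.ALU  -- pair
[6] i10  sub.ALU  -- RAW r2
[7] i11  add.ALU  -- tail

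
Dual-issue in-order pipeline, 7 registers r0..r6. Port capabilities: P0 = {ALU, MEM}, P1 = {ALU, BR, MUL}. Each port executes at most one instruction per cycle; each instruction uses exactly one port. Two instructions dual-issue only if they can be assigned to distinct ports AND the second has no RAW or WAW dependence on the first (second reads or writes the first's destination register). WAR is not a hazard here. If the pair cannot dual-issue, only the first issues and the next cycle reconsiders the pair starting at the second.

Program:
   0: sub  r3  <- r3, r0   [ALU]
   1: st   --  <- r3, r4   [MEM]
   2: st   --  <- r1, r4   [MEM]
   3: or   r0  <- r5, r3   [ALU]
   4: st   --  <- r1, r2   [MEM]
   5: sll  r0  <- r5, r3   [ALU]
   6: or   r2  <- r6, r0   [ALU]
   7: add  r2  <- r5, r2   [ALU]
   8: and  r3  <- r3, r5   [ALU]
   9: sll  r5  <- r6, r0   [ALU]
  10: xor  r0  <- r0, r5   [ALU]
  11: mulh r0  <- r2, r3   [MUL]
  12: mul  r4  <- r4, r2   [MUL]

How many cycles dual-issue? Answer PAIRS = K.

c0: i0 sub  RAW r3
c1: i1 st  no-port MEM/MEM
c2: i2,i3 st or  dual
c3: i4,i5 st sll  dual
c4: i6 or  RAW+WAW r2
c5: i7,i8 add and  dual
c6: i9 sll  RAW r5
c7: i10 xor  WAW r0
c8: i11 mulh  no-port MUL/MUL
c9: i12 mul  tail

PAIRS = 3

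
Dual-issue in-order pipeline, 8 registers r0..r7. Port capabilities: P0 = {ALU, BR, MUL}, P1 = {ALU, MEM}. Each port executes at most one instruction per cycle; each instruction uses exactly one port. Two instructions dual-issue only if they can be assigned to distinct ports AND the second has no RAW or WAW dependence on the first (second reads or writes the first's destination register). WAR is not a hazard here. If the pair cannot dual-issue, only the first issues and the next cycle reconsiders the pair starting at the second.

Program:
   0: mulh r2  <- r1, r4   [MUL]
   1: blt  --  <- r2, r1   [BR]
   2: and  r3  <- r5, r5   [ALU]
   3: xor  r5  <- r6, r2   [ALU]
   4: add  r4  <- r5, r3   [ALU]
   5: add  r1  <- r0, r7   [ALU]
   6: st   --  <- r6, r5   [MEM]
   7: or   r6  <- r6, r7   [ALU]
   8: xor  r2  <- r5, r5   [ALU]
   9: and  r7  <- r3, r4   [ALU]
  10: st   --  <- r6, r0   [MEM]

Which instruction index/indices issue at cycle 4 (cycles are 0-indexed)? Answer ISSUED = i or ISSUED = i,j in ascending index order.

ISSUED = 6,7

[0] i0  mulh  -- no-port MUL/BR
[1] i1/i2  blt+and  -- pair
[2] i3  xor  -- RAW r5
[3] i4/i5  add+add  -- pair
[4] i6/i7  st+or  -- pair
[5] i8/i9  xor+and  -- pair
[6] i10  st  -- tail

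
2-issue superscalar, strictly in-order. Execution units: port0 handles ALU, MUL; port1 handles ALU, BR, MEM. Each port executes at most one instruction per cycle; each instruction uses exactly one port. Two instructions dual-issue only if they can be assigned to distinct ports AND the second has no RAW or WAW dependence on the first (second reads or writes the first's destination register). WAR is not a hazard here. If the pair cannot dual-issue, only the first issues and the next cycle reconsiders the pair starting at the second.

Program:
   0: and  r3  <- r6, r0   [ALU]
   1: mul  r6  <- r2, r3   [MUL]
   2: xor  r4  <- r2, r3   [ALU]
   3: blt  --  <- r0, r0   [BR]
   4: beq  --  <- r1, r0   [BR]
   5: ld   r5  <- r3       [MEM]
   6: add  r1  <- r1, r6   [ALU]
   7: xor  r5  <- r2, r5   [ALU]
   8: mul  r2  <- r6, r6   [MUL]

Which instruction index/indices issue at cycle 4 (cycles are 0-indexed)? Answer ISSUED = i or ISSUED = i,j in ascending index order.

c0: i0 and.ALU  RAW r3
c1: i1+i2 mul.MUL xor.ALU  pair
c2: i3 blt.BR  no-port BR/BR
c3: i4 beq.BR  no-port BR/MEM
c4: i5+i6 ld.MEM add.ALU  pair
c5: i7+i8 xor.ALU mul.MUL  pair

ISSUED = 5,6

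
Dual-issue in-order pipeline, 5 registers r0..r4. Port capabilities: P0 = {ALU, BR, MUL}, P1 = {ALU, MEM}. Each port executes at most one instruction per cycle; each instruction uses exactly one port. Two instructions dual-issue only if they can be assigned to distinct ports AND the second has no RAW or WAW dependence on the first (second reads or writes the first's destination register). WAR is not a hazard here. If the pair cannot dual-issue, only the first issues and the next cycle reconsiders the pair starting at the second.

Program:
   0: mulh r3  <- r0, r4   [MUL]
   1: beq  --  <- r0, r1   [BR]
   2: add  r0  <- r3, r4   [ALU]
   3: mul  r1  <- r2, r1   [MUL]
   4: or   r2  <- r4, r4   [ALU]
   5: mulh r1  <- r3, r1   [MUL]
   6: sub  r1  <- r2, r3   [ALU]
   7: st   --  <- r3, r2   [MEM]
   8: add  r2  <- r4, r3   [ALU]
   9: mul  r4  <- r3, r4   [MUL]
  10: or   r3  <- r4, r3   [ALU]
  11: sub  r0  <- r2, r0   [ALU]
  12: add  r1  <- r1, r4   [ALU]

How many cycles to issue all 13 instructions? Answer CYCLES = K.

CYCLES = 8

  cy0 -> i0 (mulh.MUL) no-port MUL/BR
  cy1 -> i1&i2 (beq.BR;add.ALU) dual
  cy2 -> i3&i4 (mul.MUL;or.ALU) dual
  cy3 -> i5 (mulh.MUL) WAW r1
  cy4 -> i6&i7 (sub.ALU;st.MEM) dual
  cy5 -> i8&i9 (add.ALU;mul.MUL) dual
  cy6 -> i10&i11 (or.ALU;sub.ALU) dual
  cy7 -> i12 (add.ALU) tail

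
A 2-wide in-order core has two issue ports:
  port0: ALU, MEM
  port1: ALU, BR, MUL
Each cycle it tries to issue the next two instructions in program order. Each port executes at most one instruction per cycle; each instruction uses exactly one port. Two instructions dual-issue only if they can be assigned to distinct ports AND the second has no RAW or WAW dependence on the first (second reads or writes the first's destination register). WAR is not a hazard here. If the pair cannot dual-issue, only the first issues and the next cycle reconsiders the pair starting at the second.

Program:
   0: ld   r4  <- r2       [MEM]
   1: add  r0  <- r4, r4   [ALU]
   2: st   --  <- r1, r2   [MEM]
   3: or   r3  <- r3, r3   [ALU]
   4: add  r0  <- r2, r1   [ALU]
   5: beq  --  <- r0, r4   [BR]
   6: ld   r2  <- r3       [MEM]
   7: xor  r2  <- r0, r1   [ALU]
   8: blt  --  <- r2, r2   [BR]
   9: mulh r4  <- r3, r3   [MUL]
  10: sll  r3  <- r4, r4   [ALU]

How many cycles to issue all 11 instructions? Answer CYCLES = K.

CYCLES = 8

  cy0 -> i0 (ld.MEM) RAW r4
  cy1 -> i1,i2 (add.ALU+st.MEM) pair
  cy2 -> i3,i4 (or.ALU+add.ALU) pair
  cy3 -> i5,i6 (beq.BR+ld.MEM) pair
  cy4 -> i7 (xor.ALU) RAW r2
  cy5 -> i8 (blt.BR) no-port BR/MUL
  cy6 -> i9 (mulh.MUL) RAW r4
  cy7 -> i10 (sll.ALU) tail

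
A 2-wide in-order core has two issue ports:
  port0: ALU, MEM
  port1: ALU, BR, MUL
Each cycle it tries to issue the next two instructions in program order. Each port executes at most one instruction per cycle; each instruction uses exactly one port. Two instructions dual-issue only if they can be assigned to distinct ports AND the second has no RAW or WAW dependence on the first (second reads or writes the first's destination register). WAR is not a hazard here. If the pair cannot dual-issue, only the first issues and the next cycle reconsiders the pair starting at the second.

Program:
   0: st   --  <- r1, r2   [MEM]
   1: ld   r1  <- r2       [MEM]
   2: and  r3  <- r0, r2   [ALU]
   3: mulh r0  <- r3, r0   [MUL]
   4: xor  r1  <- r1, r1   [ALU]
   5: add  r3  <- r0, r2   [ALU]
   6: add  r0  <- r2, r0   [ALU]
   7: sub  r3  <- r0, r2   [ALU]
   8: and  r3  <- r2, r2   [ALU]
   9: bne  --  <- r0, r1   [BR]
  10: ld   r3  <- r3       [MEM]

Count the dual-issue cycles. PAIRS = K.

PAIRS = 4

c0: i0 st  no-port MEM/MEM
c1: i1+i2 ld;and  2-wide
c2: i3+i4 mulh;xor  2-wide
c3: i5+i6 add;add  2-wide
c4: i7 sub  WAW r3
c5: i8+i9 and;bne  2-wide
c6: i10 ld  tail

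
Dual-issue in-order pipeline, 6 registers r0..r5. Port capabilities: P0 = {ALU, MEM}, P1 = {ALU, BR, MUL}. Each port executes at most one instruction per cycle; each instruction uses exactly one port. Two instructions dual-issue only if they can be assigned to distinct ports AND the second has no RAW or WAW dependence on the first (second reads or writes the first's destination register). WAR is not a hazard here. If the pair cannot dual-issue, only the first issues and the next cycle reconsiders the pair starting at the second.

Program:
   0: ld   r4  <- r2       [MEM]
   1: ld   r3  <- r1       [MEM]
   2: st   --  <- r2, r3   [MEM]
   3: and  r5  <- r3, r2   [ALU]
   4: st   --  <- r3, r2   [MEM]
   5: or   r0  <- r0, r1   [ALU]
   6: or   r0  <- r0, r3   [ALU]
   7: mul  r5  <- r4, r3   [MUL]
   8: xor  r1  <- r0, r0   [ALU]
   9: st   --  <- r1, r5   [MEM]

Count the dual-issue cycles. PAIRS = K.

PAIRS = 3

0. ld.MEM @i0  | no-port MEM/MEM
1. ld.MEM @i1  | no-port MEM/MEM
2. st.MEM and.ALU @i2&i3  | pair
3. st.MEM or.ALU @i4&i5  | pair
4. or.ALU mul.MUL @i6&i7  | pair
5. xor.ALU @i8  | RAW r1
6. st.MEM @i9  | tail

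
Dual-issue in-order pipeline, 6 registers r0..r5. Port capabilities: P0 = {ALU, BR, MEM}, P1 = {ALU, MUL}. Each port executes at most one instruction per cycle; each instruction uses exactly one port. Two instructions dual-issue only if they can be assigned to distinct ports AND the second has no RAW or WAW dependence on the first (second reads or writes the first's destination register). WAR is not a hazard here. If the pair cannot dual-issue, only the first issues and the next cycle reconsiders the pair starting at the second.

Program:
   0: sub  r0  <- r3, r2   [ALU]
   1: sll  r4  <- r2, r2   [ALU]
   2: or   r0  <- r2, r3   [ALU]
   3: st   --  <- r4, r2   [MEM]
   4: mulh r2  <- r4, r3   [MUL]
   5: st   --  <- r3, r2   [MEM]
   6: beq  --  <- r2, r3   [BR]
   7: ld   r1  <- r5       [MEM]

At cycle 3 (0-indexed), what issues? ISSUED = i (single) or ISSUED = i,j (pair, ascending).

ISSUED = 5

  cy0 -> i0+i1 (sub/sll) 2-wide
  cy1 -> i2+i3 (or/st) 2-wide
  cy2 -> i4 (mulh) RAW r2
  cy3 -> i5 (st) no-port MEM/BR
  cy4 -> i6 (beq) no-port BR/MEM
  cy5 -> i7 (ld) tail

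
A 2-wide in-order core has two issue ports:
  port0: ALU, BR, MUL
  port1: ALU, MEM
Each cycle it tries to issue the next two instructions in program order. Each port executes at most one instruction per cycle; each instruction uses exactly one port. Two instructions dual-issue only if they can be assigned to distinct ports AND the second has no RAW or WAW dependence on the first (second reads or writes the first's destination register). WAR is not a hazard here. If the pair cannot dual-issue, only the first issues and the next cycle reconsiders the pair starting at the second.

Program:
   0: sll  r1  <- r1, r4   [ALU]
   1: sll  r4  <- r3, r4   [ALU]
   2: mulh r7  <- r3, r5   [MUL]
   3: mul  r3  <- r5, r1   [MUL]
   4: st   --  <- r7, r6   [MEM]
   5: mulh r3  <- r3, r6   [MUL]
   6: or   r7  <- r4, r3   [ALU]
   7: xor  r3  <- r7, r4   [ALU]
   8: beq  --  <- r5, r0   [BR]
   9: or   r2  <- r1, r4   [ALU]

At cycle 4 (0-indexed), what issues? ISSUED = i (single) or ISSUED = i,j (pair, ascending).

ISSUED = 6

c0: i0+i1 sll sll  pair
c1: i2 mulh  no-port MUL/MUL
c2: i3+i4 mul st  pair
c3: i5 mulh  RAW r3
c4: i6 or  RAW r7
c5: i7+i8 xor beq  pair
c6: i9 or  tail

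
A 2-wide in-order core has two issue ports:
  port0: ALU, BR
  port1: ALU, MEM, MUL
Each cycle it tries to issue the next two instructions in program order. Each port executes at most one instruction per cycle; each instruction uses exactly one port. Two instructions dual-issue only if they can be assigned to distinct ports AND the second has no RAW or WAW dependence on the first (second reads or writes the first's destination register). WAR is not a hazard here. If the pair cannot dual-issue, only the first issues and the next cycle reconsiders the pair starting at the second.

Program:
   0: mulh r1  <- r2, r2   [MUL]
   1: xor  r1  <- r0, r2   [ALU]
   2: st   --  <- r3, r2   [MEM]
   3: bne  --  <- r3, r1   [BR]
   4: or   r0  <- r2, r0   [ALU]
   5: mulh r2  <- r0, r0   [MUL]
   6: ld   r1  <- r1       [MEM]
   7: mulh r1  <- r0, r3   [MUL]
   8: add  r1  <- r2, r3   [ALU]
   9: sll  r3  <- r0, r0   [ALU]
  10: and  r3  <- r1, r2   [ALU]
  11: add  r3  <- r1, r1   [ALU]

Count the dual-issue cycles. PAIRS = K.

c0: i0 mulh.MUL  WAW r1
c1: i1,i2 xor.ALU st.MEM  pair
c2: i3,i4 bne.BR or.ALU  pair
c3: i5 mulh.MUL  no-port MUL/MEM
c4: i6 ld.MEM  no-port MEM/MUL
c5: i7 mulh.MUL  WAW r1
c6: i8,i9 add.ALU sll.ALU  pair
c7: i10 and.ALU  WAW r3
c8: i11 add.ALU  tail

PAIRS = 3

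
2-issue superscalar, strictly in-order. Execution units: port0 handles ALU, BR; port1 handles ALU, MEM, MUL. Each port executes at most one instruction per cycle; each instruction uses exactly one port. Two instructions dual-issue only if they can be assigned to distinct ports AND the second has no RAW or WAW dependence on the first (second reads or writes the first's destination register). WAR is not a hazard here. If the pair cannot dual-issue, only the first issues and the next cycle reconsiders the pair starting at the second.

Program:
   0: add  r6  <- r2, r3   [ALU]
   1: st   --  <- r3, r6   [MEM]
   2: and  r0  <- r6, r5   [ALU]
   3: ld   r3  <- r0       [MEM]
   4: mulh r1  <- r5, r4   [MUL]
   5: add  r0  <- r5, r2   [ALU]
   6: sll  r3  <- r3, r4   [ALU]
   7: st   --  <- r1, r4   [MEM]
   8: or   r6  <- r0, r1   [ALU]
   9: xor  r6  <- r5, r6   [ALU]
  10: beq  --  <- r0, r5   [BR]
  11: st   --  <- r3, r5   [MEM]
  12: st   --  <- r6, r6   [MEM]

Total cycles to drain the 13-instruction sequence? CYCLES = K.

CYCLES = 9

  cy0 -> i0 (add.ALU) RAW r6
  cy1 -> i1&i2 (st.MEM;and.ALU) dual
  cy2 -> i3 (ld.MEM) no-port MEM/MUL
  cy3 -> i4&i5 (mulh.MUL;add.ALU) dual
  cy4 -> i6&i7 (sll.ALU;st.MEM) dual
  cy5 -> i8 (or.ALU) RAW+WAW r6
  cy6 -> i9&i10 (xor.ALU;beq.BR) dual
  cy7 -> i11 (st.MEM) no-port MEM/MEM
  cy8 -> i12 (st.MEM) tail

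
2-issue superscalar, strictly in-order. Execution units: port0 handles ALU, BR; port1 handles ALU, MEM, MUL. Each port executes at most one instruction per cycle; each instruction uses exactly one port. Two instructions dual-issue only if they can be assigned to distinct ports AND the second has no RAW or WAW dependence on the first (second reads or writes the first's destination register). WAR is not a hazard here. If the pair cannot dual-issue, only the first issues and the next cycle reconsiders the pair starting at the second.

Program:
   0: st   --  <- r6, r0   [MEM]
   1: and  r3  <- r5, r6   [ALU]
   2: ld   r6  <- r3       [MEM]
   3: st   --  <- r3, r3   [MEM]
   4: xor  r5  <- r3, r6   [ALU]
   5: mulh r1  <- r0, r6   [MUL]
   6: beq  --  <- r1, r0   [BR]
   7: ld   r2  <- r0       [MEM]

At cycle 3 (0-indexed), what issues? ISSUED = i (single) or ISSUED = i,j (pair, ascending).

  cy0 -> i0&i1 (st+and) dual
  cy1 -> i2 (ld) no-port MEM/MEM
  cy2 -> i3&i4 (st+xor) dual
  cy3 -> i5 (mulh) RAW r1
  cy4 -> i6&i7 (beq+ld) dual

ISSUED = 5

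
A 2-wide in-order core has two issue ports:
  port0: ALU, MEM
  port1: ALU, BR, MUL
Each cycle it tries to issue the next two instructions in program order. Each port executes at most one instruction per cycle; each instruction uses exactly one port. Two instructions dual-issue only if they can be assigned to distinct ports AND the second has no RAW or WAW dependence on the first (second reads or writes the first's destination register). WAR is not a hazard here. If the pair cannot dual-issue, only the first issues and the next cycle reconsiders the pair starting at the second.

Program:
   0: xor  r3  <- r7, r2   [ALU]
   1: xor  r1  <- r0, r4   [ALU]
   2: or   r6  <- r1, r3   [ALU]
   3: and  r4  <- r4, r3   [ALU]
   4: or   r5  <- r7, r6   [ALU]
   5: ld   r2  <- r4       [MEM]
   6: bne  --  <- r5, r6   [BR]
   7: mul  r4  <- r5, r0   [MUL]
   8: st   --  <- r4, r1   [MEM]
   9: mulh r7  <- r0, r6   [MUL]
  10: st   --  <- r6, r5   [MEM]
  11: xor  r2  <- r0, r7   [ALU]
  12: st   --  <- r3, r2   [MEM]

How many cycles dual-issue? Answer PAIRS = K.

PAIRS = 5

#0 head=0: xor.ALU+xor.ALU i0+i1 2-wide
#1 head=2: or.ALU+and.ALU i2+i3 2-wide
#2 head=4: or.ALU+ld.MEM i4+i5 2-wide
#3 head=6: bne.BR i6 no-port BR/MUL
#4 head=7: mul.MUL i7 RAW r4
#5 head=8: st.MEM+mulh.MUL i8+i9 2-wide
#6 head=10: st.MEM+xor.ALU i10+i11 2-wide
#7 head=12: st.MEM i12 tail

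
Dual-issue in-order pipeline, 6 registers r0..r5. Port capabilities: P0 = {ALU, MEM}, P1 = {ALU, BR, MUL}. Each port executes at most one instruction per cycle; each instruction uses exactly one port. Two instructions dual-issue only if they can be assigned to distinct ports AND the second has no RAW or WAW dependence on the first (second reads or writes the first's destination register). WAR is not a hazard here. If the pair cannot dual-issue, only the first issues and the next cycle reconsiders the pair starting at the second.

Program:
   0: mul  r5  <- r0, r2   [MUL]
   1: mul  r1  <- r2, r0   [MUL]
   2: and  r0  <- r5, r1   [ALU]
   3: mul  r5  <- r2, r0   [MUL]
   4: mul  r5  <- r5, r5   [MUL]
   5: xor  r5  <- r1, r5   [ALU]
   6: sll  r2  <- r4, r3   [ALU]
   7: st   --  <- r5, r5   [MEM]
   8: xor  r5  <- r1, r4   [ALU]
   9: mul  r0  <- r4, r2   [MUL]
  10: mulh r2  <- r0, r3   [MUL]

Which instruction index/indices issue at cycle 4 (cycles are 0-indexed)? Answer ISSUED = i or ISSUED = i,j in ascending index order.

ISSUED = 4

  cy0 -> i0 (mul.MUL) no-port MUL/MUL
  cy1 -> i1 (mul.MUL) RAW r1
  cy2 -> i2 (and.ALU) RAW r0
  cy3 -> i3 (mul.MUL) no-port MUL/MUL
  cy4 -> i4 (mul.MUL) RAW+WAW r5
  cy5 -> i5/i6 (xor.ALU/sll.ALU) 2-wide
  cy6 -> i7/i8 (st.MEM/xor.ALU) 2-wide
  cy7 -> i9 (mul.MUL) no-port MUL/MUL
  cy8 -> i10 (mulh.MUL) tail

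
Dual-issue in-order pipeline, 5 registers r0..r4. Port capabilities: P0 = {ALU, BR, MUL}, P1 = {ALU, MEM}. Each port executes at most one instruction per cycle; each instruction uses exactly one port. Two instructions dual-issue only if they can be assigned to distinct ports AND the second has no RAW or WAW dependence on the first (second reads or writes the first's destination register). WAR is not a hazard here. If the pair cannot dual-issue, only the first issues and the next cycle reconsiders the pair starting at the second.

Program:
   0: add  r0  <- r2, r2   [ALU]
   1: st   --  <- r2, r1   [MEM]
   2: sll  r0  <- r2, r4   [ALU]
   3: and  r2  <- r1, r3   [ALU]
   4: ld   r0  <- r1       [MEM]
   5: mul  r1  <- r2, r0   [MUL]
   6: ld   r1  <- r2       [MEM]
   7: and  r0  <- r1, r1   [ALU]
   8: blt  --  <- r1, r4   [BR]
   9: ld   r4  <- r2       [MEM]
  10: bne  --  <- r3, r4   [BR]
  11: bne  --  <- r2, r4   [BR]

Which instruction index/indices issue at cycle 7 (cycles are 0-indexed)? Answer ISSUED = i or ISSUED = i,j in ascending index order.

c0: i0+i1 add st  dual
c1: i2+i3 sll and  dual
c2: i4 ld  RAW r0
c3: i5 mul  WAW r1
c4: i6 ld  RAW r1
c5: i7+i8 and blt  dual
c6: i9 ld  RAW r4
c7: i10 bne  no-port BR/BR
c8: i11 bne  tail

ISSUED = 10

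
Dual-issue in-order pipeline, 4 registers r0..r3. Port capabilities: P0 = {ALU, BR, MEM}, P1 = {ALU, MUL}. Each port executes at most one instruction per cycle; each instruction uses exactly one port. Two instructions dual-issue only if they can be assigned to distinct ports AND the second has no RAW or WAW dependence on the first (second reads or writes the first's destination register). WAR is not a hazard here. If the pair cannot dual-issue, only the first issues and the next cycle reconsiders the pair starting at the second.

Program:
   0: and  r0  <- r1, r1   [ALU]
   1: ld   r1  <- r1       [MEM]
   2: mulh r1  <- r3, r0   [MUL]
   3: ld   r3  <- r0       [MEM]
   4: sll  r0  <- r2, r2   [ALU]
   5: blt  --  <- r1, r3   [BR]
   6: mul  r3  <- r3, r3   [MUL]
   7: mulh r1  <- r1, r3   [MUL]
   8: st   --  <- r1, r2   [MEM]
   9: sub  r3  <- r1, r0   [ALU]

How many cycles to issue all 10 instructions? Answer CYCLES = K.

#0 head=0: and+ld i0/i1 2-wide
#1 head=2: mulh+ld i2/i3 2-wide
#2 head=4: sll+blt i4/i5 2-wide
#3 head=6: mul i6 no-port MUL/MUL
#4 head=7: mulh i7 RAW r1
#5 head=8: st+sub i8/i9 2-wide

CYCLES = 6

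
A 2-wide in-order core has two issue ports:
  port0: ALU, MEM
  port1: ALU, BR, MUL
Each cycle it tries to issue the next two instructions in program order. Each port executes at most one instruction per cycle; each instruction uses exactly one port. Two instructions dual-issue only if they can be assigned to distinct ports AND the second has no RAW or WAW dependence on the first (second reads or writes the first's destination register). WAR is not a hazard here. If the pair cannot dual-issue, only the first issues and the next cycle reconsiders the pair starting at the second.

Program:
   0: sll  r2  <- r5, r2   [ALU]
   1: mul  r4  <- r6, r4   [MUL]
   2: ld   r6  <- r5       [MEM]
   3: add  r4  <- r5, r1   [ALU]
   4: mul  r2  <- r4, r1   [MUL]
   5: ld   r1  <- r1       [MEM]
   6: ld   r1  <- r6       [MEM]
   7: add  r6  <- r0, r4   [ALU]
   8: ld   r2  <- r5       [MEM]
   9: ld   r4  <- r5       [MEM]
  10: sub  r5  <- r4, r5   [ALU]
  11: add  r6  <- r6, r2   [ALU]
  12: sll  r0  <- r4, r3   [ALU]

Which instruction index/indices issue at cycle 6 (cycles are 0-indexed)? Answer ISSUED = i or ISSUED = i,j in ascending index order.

ISSUED = 10,11

0. sll/mul @i0/i1  | 2-wide
1. ld/add @i2/i3  | 2-wide
2. mul/ld @i4/i5  | 2-wide
3. ld/add @i6/i7  | 2-wide
4. ld @i8  | no-port MEM/MEM
5. ld @i9  | RAW r4
6. sub/add @i10/i11  | 2-wide
7. sll @i12  | tail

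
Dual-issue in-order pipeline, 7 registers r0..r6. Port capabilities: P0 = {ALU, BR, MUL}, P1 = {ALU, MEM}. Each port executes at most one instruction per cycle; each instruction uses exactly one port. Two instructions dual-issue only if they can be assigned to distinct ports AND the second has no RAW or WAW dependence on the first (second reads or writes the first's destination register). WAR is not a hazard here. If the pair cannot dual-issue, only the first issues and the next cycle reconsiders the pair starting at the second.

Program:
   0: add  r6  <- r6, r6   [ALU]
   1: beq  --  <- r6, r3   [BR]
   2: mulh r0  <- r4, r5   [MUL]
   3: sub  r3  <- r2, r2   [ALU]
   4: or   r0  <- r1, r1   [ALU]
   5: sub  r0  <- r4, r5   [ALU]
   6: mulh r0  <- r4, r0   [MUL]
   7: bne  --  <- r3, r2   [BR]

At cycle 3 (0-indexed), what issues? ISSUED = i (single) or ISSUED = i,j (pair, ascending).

ISSUED = 4

0. add @i0  | RAW r6
1. beq @i1  | no-port BR/MUL
2. mulh/sub @i2/i3  | pair
3. or @i4  | WAW r0
4. sub @i5  | RAW+WAW r0
5. mulh @i6  | no-port MUL/BR
6. bne @i7  | tail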